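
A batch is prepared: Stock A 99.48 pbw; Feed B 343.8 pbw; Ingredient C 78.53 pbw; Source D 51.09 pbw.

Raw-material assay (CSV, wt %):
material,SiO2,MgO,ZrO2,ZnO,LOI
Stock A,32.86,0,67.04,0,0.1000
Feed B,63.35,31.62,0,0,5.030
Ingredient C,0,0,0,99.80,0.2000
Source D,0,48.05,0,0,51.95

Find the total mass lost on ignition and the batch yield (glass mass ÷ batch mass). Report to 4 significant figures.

LOI loss = 44.09 pbw; glass = 528.8 pbw; yield = 92.30%

Exact precision is kept at all times. Rounding to 4 significant figures extends to each working value as shown — every reported number is rounded only once; the derived quantities (the yield, four oxide percentages, glass mass, totals, LOI) are re-derived in full float precision from the batch weights at 528.8 pbw of glass, exactly as shown in problem or answer.
Each material's LOI contribution:
  Stock A: 99.48 × 0.001000 = 0.09948 pbw
  Feed B: 343.8 × 0.05030 = 17.29 pbw
  Ingredient C: 78.53 × 0.002000 = 0.1571 pbw
  Source D: 51.09 × 0.5195 = 26.54 pbw
Total LOI = 44.09 pbw
Glass = batch − LOI = 572.9 − 44.09 = 528.8 pbw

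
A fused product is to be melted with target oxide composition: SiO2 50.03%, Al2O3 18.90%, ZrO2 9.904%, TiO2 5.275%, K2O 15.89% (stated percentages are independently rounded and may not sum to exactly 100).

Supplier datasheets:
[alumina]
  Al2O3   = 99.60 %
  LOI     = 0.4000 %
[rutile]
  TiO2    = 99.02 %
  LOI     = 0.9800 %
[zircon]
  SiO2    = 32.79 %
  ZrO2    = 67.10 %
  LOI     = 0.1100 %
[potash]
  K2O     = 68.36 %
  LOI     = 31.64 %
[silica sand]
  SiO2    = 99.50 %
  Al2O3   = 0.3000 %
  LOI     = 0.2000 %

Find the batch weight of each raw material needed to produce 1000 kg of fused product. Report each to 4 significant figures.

In-progress results appear (rounded to 4 significant digits) in the printout — all internal work holds full precision at all times. Every reported result sees exactly one rounding. The derived quantities (the yield, net glass mass, ignition loss, the five compositions, the totals) are rebuilt in exact precision from the batch weights at 1000 kg of glass, precisely as stated by question or answer.
Oxide-by-oxide targets in 1000 kg fused product:
  SiO2: 50.03% × 1000 = 500.3 kg
  Al2O3: 18.90% × 1000 = 189.0 kg
  ZrO2: 9.904% × 1000 = 99.04 kg
  TiO2: 5.275% × 1000 = 52.75 kg
  K2O: 15.89% × 1000 = 158.9 kg
Balance tally, oxide-wise, on the weights just shown, versus the basis set out (sums match the target masses exact up to rounding of places):
  SiO2: 147.6·0.3279 + 454.2·0.9950 = 500.3 kg (target 500.3 kg)
  Al2O3: 188.4·0.9960 + 454.2·0.003000 = 189.0 kg (target 189.0 kg)
  ZrO2: 147.6·0.6710 = 99.04 kg (target 99.04 kg)
  TiO2: 53.27·0.9902 = 52.75 kg (target 52.75 kg)
  K2O: 232.4·0.6836 = 158.9 kg (target 158.9 kg)
Glass mass check: net batch after ignition = 1000 kg (summing oxide targets gives 1000 kg; basis as stated: 1000 kg — a pure rounding effect).
Summing the batch: Σ batch = 1076 kg; LOI loss = Σ batch·LOI = 75.88 kg; yield, glass over the total, = 92.95%.

Batch per 1000 kg fused product:
  alumina: 188.4 kg
  rutile: 53.27 kg
  zircon: 147.6 kg
  potash: 232.4 kg
  silica sand: 454.2 kg
Total batch = 1076 kg; LOI loss = 75.88 kg; yield = 92.95%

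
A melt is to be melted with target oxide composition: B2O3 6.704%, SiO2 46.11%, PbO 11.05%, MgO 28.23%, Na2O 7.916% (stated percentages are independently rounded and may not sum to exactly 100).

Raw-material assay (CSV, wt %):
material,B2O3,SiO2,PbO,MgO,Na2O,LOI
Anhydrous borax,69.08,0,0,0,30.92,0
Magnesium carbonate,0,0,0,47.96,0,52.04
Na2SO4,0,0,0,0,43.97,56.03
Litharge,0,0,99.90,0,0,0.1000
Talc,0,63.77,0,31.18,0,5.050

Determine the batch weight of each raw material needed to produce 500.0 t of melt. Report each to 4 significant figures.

Batch per 500.0 t melt:
  Anhydrous borax: 48.52 t
  Magnesium carbonate: 59.27 t
  Na2SO4: 55.89 t
  Litharge: 55.31 t
  Talc: 361.5 t
Total batch = 580.5 t; LOI loss = 80.47 t; yield = 86.14%

Intermediates appear, rounded to four significant digits, at each printed step; all arithmetic keeps full float precision from start to finish. A single rounding yields every reported value. The derived quantities, including totals, LOI, the five compositions, net glass mass, the yield, are computed from the batch weights per 500.0 t of glass in full precision as set out in problem or answer.
Target oxide masses per 500.0 t melt:
  B2O3: 6.704% × 500.0 = 33.52 t
  SiO2: 46.11% × 500.0 = 230.6 t
  PbO: 11.05% × 500.0 = 55.25 t
  MgO: 28.23% × 500.0 = 141.2 t
  Na2O: 7.916% × 500.0 = 39.58 t
Oxide-by-oxide audit applying the batch weights above, for the quoted basis mass (target by target, the sums agree within answer rounding):
  B2O3: 48.52·0.6908 = 33.52 t (target 33.52 t)
  SiO2: 361.5·0.6377 = 230.5 t (target 230.6 t)
  PbO: 55.31·0.9990 = 55.25 t (target 55.25 t)
  MgO: 59.27·0.4796 + 361.5·0.3118 = 141.1 t (target 141.2 t)
  Na2O: 48.52·0.3092 + 55.89·0.4397 = 39.58 t (target 39.58 t)
Glass-mass bookkeeping: total charge less LOI = 500.0 t (the Σ of target masses is 500.0 t; versus the stated basis of 500.0 t — a pure rounding effect).
Whole-batch sum: Σ batch = 580.5 t; loss to ignition Σ batch·LOI = 80.47 t; the yield ratio, glass ÷ batch: 86.14%.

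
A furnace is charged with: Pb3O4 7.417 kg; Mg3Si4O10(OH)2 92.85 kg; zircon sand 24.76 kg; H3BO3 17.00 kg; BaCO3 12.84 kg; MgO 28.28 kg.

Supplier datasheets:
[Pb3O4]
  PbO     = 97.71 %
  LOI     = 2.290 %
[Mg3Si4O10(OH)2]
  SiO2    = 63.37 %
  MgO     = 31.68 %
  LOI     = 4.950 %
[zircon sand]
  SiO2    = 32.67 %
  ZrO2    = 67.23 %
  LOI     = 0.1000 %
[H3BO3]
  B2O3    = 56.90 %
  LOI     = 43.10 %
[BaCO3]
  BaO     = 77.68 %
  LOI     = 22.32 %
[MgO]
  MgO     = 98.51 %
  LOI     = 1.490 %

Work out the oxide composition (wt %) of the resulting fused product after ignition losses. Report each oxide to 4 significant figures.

Glass mass = 167.7 kg (batch 183.1 − LOI 15.40).
Composition: SiO2 39.90%, B2O3 5.767%, MgO 34.14%, BaO 5.946%, ZrO2 9.924%, PbO 4.320%

In-progress results are printed rounded off to 4 significant figures alongside each step. Each numeric step holds exact precision at all times. A single rounding completes every reported number — the derived quantities (net glass mass, the yield, the six compositions, the totals, LOI) are carried from the weighed amounts for 167.7 kg of glass in full precision as quoted within the question or the answer.
Delivered oxide masses:
  SiO2: 92.85·0.6337 + 24.76·0.3267 = 66.93 kg
  B2O3: 17.00·0.5690 = 9.673 kg
  MgO: 92.85·0.3168 + 28.28·0.9851 = 57.27 kg
  BaO: 12.84·0.7768 = 9.974 kg
  ZrO2: 24.76·0.6723 = 16.65 kg
  PbO: 7.417·0.9771 = 7.247 kg
LOI: 7.417·0.02290 + 92.85·0.04950 + 24.76·0.001000 + 17.00·0.4310 + 12.84·0.2232 + 28.28·0.01490 = 15.40 kg
The glass mass, total less LOI, = 183.1 − 15.40 = 167.7 kg (= Σ oxide masses)
wt %: oxide over glass, times 100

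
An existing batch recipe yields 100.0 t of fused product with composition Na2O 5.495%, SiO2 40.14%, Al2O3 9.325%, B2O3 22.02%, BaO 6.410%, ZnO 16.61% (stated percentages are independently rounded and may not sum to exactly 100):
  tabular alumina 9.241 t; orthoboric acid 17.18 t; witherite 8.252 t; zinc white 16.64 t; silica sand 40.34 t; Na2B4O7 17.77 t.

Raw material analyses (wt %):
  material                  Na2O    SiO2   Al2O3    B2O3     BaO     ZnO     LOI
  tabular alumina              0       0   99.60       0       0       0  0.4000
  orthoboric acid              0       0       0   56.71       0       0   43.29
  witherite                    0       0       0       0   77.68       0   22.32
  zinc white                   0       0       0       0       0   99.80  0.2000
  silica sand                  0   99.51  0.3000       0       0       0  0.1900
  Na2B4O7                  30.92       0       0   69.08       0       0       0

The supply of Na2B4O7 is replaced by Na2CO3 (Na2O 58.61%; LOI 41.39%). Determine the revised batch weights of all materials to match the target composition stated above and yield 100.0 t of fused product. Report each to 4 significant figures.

Intermediates are printed, with 4-significant-digit rounding, at each printed step — the whole derivation maintains full float precision all the way through; exactly one rounding lands on each reported figure; the derived quantities, including ignition loss, the totals, glass mass, the six compositions, the yield, are carried from the batch weights at 100.0 t of glass in full precision as given in question or answer.
Target oxide masses per 100.0 t fused product:
  Na2O: 5.495% × 100.0 = 5.495 t
  SiO2: 40.14% × 100.0 = 40.14 t
  Al2O3: 9.325% × 100.0 = 9.325 t
  B2O3: 22.02% × 100.0 = 22.02 t
  BaO: 6.410% × 100.0 = 6.410 t
  ZnO: 16.61% × 100.0 = 16.61 t
A balance pass over the oxides, working from each reported weight, at the basis given (each sum matches its target mass modulo rounding of the values):
  Na2O: 9.376·0.5861 = 5.495 t (target 5.495 t)
  SiO2: 40.34·0.9951 = 40.14 t (target 40.14 t)
  Al2O3: 9.241·0.9960 + 40.34·0.003000 = 9.325 t (target 9.325 t)
  B2O3: 38.83·0.5671 = 22.02 t (target 22.02 t)
  BaO: 8.252·0.7768 = 6.410 t (target 6.410 t)
  ZnO: 16.64·0.9980 = 16.61 t (target 16.61 t)
Glass-mass sanity pass: Σ batch − LOI loss = 100.0 t (the targets, summed, come to 100.0 t; versus the stated basis of 100.0 t — any gap is answer rounding).
Total batch = Σ batch = 122.7 t; the LOI term Σ batch·LOI equals 22.68 t; as yield: glass ÷ batch → 81.51%.

Revised batch per 100.0 t fused product:
  tabular alumina: 9.241 t
  orthoboric acid: 38.83 t
  witherite: 8.252 t
  zinc white: 16.64 t
  silica sand: 40.34 t
  Na2CO3: 9.376 t
Total batch = 122.7 t; LOI loss = 22.68 t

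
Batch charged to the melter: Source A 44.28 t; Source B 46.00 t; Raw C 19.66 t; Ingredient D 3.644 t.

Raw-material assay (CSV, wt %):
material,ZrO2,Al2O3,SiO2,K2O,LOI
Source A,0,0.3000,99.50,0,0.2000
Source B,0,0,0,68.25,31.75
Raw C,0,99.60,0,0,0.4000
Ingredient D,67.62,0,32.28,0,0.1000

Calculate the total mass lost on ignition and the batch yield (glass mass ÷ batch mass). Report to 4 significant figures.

LOI loss = 14.78 t; glass = 98.81 t; yield = 86.99%

Full precision is held at all times; values along the way are printed (rounded to 4 significant figures) in the printout; every reported number takes exactly one rounding. All derived quantities are rebuilt at full precision (the yield, the totals, ignition loss, net glass mass, the four compositions) starting from the weights on 98.81 t of glass, as they appear in either problem or answer.
Ignition loss by material:
  Source A: 44.28 × 0.002000 = 0.08856 t
  Source B: 46.00 × 0.3175 = 14.61 t
  Raw C: 19.66 × 0.004000 = 0.07864 t
  Ingredient D: 3.644 × 0.001000 = 0.003644 t
Total LOI = 14.78 t
Glass = batch − LOI = 113.6 − 14.78 = 98.81 t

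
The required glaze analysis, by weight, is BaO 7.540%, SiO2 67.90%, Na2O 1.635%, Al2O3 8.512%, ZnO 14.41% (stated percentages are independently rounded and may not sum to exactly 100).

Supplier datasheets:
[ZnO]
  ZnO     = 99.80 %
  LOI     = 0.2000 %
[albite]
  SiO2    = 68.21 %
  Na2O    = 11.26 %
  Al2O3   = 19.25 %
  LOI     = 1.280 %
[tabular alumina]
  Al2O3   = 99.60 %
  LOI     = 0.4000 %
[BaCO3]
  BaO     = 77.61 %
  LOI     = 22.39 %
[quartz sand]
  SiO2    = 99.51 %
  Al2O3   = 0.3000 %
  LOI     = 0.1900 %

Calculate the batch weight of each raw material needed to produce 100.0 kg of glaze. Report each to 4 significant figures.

Batch per 100.0 kg glaze:
  ZnO: 14.44 kg
  albite: 14.52 kg
  tabular alumina: 5.564 kg
  BaCO3: 9.715 kg
  quartz sand: 58.28 kg
Total batch = 102.5 kg; LOI loss = 2.523 kg; yield = 97.54%

All arithmetic holds exact precision in every operation — values along the way appear, rounded to four significant digits, between the steps. A single rounding yields each reported number. Derived quantities, including the five compositions, net glass mass, the yield, the totals, ignition loss, are carried from the batch weights for 100.0 kg of glass in exact precision, as written in the question or the answer.
Per-oxide target masses for 100.0 kg glaze:
  BaO: 7.540% × 100.0 = 7.540 kg
  SiO2: 67.90% × 100.0 = 67.90 kg
  Na2O: 1.635% × 100.0 = 1.635 kg
  Al2O3: 8.512% × 100.0 = 8.512 kg
  ZnO: 14.41% × 100.0 = 14.41 kg
Per-oxide balance check per the reported batch figures, at the basis given (each sum matches its target mass once rounding is allowed for):
  BaO: 9.715·0.7761 = 7.540 kg (target 7.540 kg)
  SiO2: 14.52·0.6821 + 58.28·0.9951 = 67.90 kg (target 67.90 kg)
  Na2O: 14.52·0.1126 = 1.635 kg (target 1.635 kg)
  Al2O3: 14.52·0.1925 + 5.564·0.9960 + 58.28·0.003000 = 8.512 kg (target 8.512 kg)
  ZnO: 14.44·0.9980 = 14.41 kg (target 14.41 kg)
Glass-mass closure: batch total minus LOI = 100.0 kg (the targets, summed, come to 100.0 kg; the stated basis being 100.0 kg — differing by rounding only).
Batch total: Σ batch = 102.5 kg; loss to ignition Σ batch·LOI = 2.523 kg; yield = glass ÷ total batch = 97.54%.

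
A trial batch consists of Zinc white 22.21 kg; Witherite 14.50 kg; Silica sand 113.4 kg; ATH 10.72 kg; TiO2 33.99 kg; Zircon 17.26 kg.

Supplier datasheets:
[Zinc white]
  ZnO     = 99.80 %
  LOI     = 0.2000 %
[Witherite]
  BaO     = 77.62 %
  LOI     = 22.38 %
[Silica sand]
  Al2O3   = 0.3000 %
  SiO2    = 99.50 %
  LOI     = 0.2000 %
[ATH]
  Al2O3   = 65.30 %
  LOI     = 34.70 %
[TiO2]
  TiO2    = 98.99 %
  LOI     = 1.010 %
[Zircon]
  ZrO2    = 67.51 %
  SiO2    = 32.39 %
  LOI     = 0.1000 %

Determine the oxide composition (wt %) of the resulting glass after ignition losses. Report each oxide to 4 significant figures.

Full precision is kept end to end. Working values are shown, rounded to four significant figures, at each printed step. A single rounding completes each reported result; the derived quantities are computed in full precision (LOI, net glass mass, the totals, the six compositions, yield) from the weighed amounts per 204.5 kg of glass, as quoted within question or answer.
Oxide-by-oxide delivered mass:
  BaO: 14.50·0.7762 = 11.25 kg
  Al2O3: 113.4·0.003000 + 10.72·0.6530 = 7.340 kg
  ZrO2: 17.26·0.6751 = 11.65 kg
  ZnO: 22.21·0.9980 = 22.17 kg
  SiO2: 113.4·0.9950 + 17.26·0.3239 = 118.4 kg
  TiO2: 33.99·0.9899 = 33.65 kg
LOI: 22.21·0.002000 + 14.50·0.2238 + 113.4·0.002000 + 10.72·0.3470 + 33.99·0.01010 + 17.26·0.001000 = 7.597 kg
The glass mass, total less LOI, = 212.1 − 7.597 = 204.5 kg (matching Σ of the oxides)
each oxide over glass, ×100, is wt %

Glass mass = 204.5 kg (batch 212.1 − LOI 7.597).
Composition: BaO 5.504%, Al2O3 3.590%, ZrO2 5.698%, ZnO 10.84%, SiO2 57.91%, TiO2 16.45%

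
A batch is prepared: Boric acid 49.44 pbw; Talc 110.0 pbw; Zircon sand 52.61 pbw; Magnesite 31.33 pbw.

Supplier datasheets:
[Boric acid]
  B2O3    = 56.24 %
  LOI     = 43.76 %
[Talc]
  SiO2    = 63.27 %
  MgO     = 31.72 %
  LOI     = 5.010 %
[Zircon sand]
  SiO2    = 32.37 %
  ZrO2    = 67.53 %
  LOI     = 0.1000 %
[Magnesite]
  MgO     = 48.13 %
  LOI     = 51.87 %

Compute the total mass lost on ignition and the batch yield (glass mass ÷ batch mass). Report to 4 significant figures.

LOI loss = 43.45 pbw; glass = 199.9 pbw; yield = 82.15%

Intermediates are shown rounded off to 4 significant figures in the working. Every computation keeps full float precision throughout — a single rounding completes every reported figure — the derived quantities are recomputed using the weight values at 199.9 pbw of glass in exact precision (yield, the four compositions, glass mass, totals, ignition loss), as they appear in either problem or answer.
Material-by-material LOI:
  Boric acid: 49.44 × 0.4376 = 21.63 pbw
  Talc: 110.0 × 0.05010 = 5.511 pbw
  Zircon sand: 52.61 × 0.001000 = 0.05261 pbw
  Magnesite: 31.33 × 0.5187 = 16.25 pbw
Total LOI = 43.45 pbw
Glass = batch − LOI = 243.4 − 43.45 = 199.9 pbw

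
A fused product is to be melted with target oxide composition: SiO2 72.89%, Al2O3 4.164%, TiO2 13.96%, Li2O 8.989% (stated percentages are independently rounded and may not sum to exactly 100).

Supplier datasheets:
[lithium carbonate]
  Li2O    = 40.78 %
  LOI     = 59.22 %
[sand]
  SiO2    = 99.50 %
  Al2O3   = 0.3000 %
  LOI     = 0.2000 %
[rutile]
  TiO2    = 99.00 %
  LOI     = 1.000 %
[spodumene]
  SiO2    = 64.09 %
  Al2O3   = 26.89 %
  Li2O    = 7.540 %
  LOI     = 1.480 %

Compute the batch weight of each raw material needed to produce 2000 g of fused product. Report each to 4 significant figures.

Mid-chain values are shown rounded to 4 significant digits in the working — all arithmetic holds full precision at all times. Exactly one rounding goes into each reported number — the derived quantities (the yield, LOI, net glass mass, four oxide percentages, the totals) are recomputed at exact precision starting from the weights at 2000 g of glass as written in problem or answer.
Oxide-by-oxide targets in 2000 g fused product:
  SiO2: 72.89% × 2000 = 1458 g
  Al2O3: 4.164% × 2000 = 83.28 g
  TiO2: 13.96% × 2000 = 279.2 g
  Li2O: 8.989% × 2000 = 179.8 g
Sums-versus-targets review given the weights on record, for the quoted basis mass (summed amounts equal target values net of answer rounding effects):
  SiO2: 1275·0.9950 + 295.5·0.6409 = 1458 g (target 1458 g)
  Al2O3: 1275·0.003000 + 295.5·0.2689 = 83.28 g (target 83.28 g)
  TiO2: 282.0·0.9900 = 279.2 g (target 279.2 g)
  Li2O: 386.2·0.4078 + 295.5·0.07540 = 179.8 g (target 179.8 g)
Consistency of the glass mass: batch total minus LOI = 2000 g (targets for the oxides total 2000 g; with the basis standing at 2000 g — differing by rounding only).
Total batch = Σ batch = 2239 g; the LOI term Σ batch·LOI equals 238.5 g; the yield ratio, glass ÷ batch: 89.35%.

Batch per 2000 g fused product:
  lithium carbonate: 386.2 g
  sand: 1275 g
  rutile: 282.0 g
  spodumene: 295.5 g
Total batch = 2239 g; LOI loss = 238.5 g; yield = 89.35%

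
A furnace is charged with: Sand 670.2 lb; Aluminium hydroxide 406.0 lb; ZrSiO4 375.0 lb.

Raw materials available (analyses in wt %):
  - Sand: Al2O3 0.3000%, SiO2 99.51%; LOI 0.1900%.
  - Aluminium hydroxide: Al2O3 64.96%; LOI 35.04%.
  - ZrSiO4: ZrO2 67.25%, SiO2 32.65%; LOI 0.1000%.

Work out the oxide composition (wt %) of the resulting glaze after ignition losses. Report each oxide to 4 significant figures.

Glass mass = 1307 lb (batch 1451 − LOI 143.9).
Composition: ZrO2 19.29%, Al2O3 20.33%, SiO2 60.38%

Values along the way are shown, rounded to 4 significant figures, in the printout — each numeric step runs at full float precision in all steps. Each reported result is rounded a single time. The derived quantities (three oxide percentages, net glass mass, yield, ignition loss, the totals) are carried from the batch weights for 1307 lb of glass at full precision, as given in problem or answer.
What the batch supplies per oxide:
  ZrO2: 375.0·0.6725 = 252.2 lb
  Al2O3: 670.2·0.003000 + 406.0·0.6496 = 265.7 lb
  SiO2: 670.2·0.9951 + 375.0·0.3265 = 789.4 lb
LOI: 670.2·0.001900 + 406.0·0.3504 + 375.0·0.001000 = 143.9 lb
batch − LOI leaves glass = 1451 − 143.9 = 1307 lb (matching Σ of the oxides)
each oxide over glass, ×100, is wt %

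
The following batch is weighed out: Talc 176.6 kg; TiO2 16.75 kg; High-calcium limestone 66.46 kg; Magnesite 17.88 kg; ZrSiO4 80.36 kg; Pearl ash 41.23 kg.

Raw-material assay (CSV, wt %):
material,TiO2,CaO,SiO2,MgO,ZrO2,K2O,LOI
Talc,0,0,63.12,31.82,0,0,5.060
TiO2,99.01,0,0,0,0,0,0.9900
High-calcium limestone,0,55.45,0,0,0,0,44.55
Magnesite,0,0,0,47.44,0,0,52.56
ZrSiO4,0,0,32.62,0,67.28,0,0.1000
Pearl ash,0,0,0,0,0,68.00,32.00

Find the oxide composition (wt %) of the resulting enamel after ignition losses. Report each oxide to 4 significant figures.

The working math holds exact precision at every stage; the intermediate values are displayed rounded to 4 significant digits when written out. Every reported number sees exactly one rounding — all derived quantities, which include glass mass, the yield, the totals, six oxide percentages, LOI, are re-derived at full float precision, exactly as printed in either problem or answer, from the weighed amounts for 337.9 kg of glass.
Oxide masses out of the charge:
  TiO2: 16.75·0.9901 = 16.58 kg
  CaO: 66.46·0.5545 = 36.85 kg
  SiO2: 176.6·0.6312 + 80.36·0.3262 = 137.7 kg
  MgO: 176.6·0.3182 + 17.88·0.4744 = 64.68 kg
  ZrO2: 80.36·0.6728 = 54.07 kg
  K2O: 41.23·0.6800 = 28.04 kg
LOI: 176.6·0.05060 + 16.75·0.009900 + 66.46·0.4455 + 17.88·0.5256 + 80.36·0.001000 + 41.23·0.3200 = 61.38 kg
Net of LOI, the glass mass = 399.3 − 61.38 = 337.9 kg (equal to the oxide-mass sum)
each oxide over glass, ×100, is wt %

Glass mass = 337.9 kg (batch 399.3 − LOI 61.38).
Composition: TiO2 4.908%, CaO 10.91%, SiO2 40.75%, MgO 19.14%, ZrO2 16.00%, K2O 8.297%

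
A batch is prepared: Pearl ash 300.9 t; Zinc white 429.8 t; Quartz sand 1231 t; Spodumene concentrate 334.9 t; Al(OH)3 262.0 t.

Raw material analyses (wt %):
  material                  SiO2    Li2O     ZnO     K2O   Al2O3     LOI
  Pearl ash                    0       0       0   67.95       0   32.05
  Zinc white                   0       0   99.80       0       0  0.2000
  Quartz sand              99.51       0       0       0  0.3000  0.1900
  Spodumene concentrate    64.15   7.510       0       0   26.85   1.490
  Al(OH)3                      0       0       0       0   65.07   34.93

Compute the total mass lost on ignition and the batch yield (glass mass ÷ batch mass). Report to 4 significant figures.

Every computation holds full precision from start to finish; mid-chain values appear rounded to four significant digits — every reported value is rounded exactly once; all derived quantities (glass mass, the totals, LOI, five oxide percentages, yield) are carried using the weight values per 2362 t of glass in full precision as set out in the question or the answer.
Loss on ignition, line by line:
  Pearl ash: 300.9 × 0.3205 = 96.44 t
  Zinc white: 429.8 × 0.002000 = 0.8596 t
  Quartz sand: 1231 × 0.001900 = 2.339 t
  Spodumene concentrate: 334.9 × 0.01490 = 4.990 t
  Al(OH)3: 262.0 × 0.3493 = 91.52 t
Total LOI = 196.1 t
Glass = batch − LOI = 2559 − 196.1 = 2362 t

LOI loss = 196.1 t; glass = 2362 t; yield = 92.33%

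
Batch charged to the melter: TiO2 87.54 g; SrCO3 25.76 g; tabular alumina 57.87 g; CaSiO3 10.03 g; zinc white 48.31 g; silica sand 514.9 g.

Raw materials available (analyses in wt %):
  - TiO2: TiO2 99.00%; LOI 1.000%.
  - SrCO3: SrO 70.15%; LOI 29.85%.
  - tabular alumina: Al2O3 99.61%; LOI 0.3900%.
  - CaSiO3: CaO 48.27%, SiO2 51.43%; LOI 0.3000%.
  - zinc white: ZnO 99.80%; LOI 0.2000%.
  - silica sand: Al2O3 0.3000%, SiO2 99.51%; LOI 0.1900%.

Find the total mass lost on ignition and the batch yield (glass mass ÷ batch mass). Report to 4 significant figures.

LOI loss = 9.895 g; glass = 734.5 g; yield = 98.67%

The working math keeps exact precision at all times — values along the way are shown rounded to four significant digits — each reported number sees exactly one rounding. The derived quantities (the totals, the six compositions, LOI, the yield, net glass mass) are recomputed starting from the weights at 734.5 g of glass in exact precision as set out in the problem or the answer.
Loss on ignition, line by line:
  TiO2: 87.54 × 0.01000 = 0.8754 g
  SrCO3: 25.76 × 0.2985 = 7.689 g
  tabular alumina: 57.87 × 0.003900 = 0.2257 g
  CaSiO3: 10.03 × 0.003000 = 0.03009 g
  zinc white: 48.31 × 0.002000 = 0.09662 g
  silica sand: 514.9 × 0.001900 = 0.9783 g
Total LOI = 9.895 g
Glass = batch − LOI = 744.4 − 9.895 = 734.5 g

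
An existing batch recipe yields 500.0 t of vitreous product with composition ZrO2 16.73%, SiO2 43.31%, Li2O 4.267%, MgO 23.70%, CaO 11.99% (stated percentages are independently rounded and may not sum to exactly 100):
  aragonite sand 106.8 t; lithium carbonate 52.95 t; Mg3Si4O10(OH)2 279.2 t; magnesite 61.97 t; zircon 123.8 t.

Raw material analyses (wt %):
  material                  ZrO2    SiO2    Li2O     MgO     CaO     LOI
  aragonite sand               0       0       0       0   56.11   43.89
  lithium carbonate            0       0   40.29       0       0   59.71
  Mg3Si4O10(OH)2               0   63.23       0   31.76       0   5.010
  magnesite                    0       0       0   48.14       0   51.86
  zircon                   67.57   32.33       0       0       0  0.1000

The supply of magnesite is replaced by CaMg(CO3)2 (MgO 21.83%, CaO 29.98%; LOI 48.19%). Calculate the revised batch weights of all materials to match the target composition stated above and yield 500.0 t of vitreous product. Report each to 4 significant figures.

Each numeric step keeps full precision through every step — intermediates are shown, rounded to four significant digits, within the worked lines — a single rounding produces each reported number. Derived quantities are recomputed at full precision (LOI, the yield, net glass mass, the five compositions, the totals) starting from the weights per 500.0 t of glass, precisely as stated by the question or the answer.
Target masses of each oxide per 500.0 t vitreous product:
  ZrO2: 16.73% × 500.0 = 83.65 t
  SiO2: 43.31% × 500.0 = 216.6 t
  Li2O: 4.267% × 500.0 = 21.34 t
  MgO: 23.70% × 500.0 = 118.5 t
  CaO: 11.99% × 500.0 = 59.95 t
Verifying the oxide balance using the reported weights, versus the basis set out (each sum matches its target mass up to rounding of the answer):
  ZrO2: 123.8·0.6757 = 83.65 t (target 83.65 t)
  SiO2: 279.2·0.6323 + 123.8·0.3233 = 216.6 t (target 216.6 t)
  Li2O: 52.95·0.4029 = 21.33 t (target 21.34 t)
  MgO: 279.2·0.3176 + 136.7·0.2183 = 118.5 t (target 118.5 t)
  CaO: 33.83·0.5611 + 136.7·0.2998 = 59.96 t (target 59.95 t)
The glass-mass cross-check: Σ batch − LOI loss = 500.0 t (summing oxide targets gives 500.0 t; stated basis 500.0 t — rounding explains the deltas).
Adding the batch up: Σ batch = 626.5 t; LOI loss = Σ batch·LOI = 126.5 t; yield = glass ÷ total batch = 79.82%.

Revised batch per 500.0 t vitreous product:
  aragonite sand: 33.83 t
  lithium carbonate: 52.95 t
  Mg3Si4O10(OH)2: 279.2 t
  CaMg(CO3)2: 136.7 t
  zircon: 123.8 t
Total batch = 626.5 t; LOI loss = 126.5 t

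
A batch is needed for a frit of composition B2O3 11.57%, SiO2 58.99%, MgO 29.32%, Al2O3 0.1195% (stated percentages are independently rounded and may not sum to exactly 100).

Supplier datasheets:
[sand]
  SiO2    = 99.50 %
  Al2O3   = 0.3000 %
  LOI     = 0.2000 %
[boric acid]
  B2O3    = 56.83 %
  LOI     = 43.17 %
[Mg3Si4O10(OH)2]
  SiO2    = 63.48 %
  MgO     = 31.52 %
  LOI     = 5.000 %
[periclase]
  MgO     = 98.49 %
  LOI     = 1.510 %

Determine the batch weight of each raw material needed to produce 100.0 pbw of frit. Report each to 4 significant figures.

Batch per 100.0 pbw frit:
  sand: 39.83 pbw
  boric acid: 20.36 pbw
  Mg3Si4O10(OH)2: 30.49 pbw
  periclase: 20.01 pbw
Total batch = 110.7 pbw; LOI loss = 10.70 pbw; yield = 90.34%

In-progress results appear rounded to 4 significant figures alongside each step — the whole derivation carries exact precision throughout. Each reported number takes a single rounding; all derived quantities, which include glass mass, the totals, yield, four oxide percentages, LOI, are recomputed at full float precision, as given in the question or the answer, starting from the weights for 100.0 pbw of glass.
The oxide mass targets at 100.0 pbw frit:
  B2O3: 11.57% × 100.0 = 11.57 pbw
  SiO2: 58.99% × 100.0 = 58.99 pbw
  MgO: 29.32% × 100.0 = 29.32 pbw
  Al2O3: 0.1195% × 100.0 = 0.1195 pbw
A balance pass over the oxides, with the batch weights as given, under the basis named above (sums match the target masses modulo rounding of the values):
  B2O3: 20.36·0.5683 = 11.57 pbw (target 11.57 pbw)
  SiO2: 39.83·0.9950 + 30.49·0.6348 = 58.99 pbw (target 58.99 pbw)
  MgO: 30.49·0.3152 + 20.01·0.9849 = 29.32 pbw (target 29.32 pbw)
  Al2O3: 39.83·0.003000 = 0.1195 pbw (target 0.1195 pbw)
Consistency of the glass mass: whole batch net of LOI = 99.99 pbw (oxide target masses add up to 100.0 pbw; stated basis 100.0 pbw — deltas are rounding alone).
Whole-batch sum: Σ batch = 110.7 pbw; loss to ignition Σ batch·LOI = 10.70 pbw; yield, glass over the total, = 90.34%.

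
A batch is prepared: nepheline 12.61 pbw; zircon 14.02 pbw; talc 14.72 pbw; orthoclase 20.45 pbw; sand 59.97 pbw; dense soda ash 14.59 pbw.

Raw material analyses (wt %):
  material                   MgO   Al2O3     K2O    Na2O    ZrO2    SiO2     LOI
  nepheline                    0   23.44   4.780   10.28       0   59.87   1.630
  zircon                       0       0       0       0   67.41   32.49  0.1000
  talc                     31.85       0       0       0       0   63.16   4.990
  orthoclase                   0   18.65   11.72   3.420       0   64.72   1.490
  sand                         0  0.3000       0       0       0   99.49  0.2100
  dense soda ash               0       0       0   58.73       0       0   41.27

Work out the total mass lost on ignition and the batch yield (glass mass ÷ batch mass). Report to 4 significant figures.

The intermediate values appear (rounded to 4 significant digits) between the steps — exact precision is maintained from first step to last; a single rounding yields each reported value. Derived quantities, including glass mass, LOI, the totals, the six compositions, the yield, are recomputed using the weight values for 129.0 pbw of glass in exact precision as given in the question or the answer.
Material-by-material LOI:
  nepheline: 12.61 × 0.01630 = 0.2055 pbw
  zircon: 14.02 × 0.001000 = 0.01402 pbw
  talc: 14.72 × 0.04990 = 0.7345 pbw
  orthoclase: 20.45 × 0.01490 = 0.3047 pbw
  sand: 59.97 × 0.002100 = 0.1259 pbw
  dense soda ash: 14.59 × 0.4127 = 6.021 pbw
Total LOI = 7.406 pbw
Glass = batch − LOI = 136.4 − 7.406 = 129.0 pbw

LOI loss = 7.406 pbw; glass = 129.0 pbw; yield = 94.57%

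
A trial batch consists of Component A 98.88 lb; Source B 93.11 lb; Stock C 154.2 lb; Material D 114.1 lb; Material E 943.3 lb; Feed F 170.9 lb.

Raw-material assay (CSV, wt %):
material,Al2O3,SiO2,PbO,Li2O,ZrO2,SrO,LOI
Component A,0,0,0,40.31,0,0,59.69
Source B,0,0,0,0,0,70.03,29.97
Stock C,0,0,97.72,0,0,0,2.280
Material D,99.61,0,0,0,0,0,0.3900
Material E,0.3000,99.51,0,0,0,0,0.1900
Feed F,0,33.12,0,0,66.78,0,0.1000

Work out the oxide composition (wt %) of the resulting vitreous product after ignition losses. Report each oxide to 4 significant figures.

Each numeric step holds full float precision in every operation; the intermediate values are displayed with 4-significant-digit rounding between the steps. A single rounding yields each reported value. All derived quantities (six oxide percentages, LOI, net glass mass, totals, yield) are recomputed in exact precision from the weighed amounts at 1482 lb of glass as quoted within question or answer.
Delivered oxide masses:
  Al2O3: 114.1·0.9961 + 943.3·0.003000 = 116.5 lb
  SiO2: 943.3·0.9951 + 170.9·0.3312 = 995.3 lb
  PbO: 154.2·0.9772 = 150.7 lb
  Li2O: 98.88·0.4031 = 39.86 lb
  ZrO2: 170.9·0.6678 = 114.1 lb
  SrO: 93.11·0.7003 = 65.20 lb
LOI: 98.88·0.5969 + 93.11·0.2997 + 154.2·0.02280 + 114.1·0.003900 + 943.3·0.001900 + 170.9·0.001000 = 92.85 lb
Net of LOI, the glass mass = 1574 − 92.85 = 1482 lb (matching Σ of the oxides)
each wt % is 100 × oxide ÷ glass

Glass mass = 1482 lb (batch 1574 − LOI 92.85).
Composition: Al2O3 7.862%, SiO2 67.17%, PbO 10.17%, Li2O 2.690%, ZrO2 7.703%, SrO 4.401%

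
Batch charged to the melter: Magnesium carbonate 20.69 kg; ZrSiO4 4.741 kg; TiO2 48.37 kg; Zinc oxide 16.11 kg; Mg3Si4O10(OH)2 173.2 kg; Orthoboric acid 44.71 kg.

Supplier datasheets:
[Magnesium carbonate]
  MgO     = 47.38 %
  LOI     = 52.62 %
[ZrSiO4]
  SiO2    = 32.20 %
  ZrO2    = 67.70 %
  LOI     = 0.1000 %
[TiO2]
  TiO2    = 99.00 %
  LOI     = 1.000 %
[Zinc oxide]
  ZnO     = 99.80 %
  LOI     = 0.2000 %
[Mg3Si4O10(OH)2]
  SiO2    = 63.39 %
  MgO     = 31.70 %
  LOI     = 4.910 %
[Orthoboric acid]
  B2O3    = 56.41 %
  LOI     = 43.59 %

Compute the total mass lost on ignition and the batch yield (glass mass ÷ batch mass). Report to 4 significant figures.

Every computation holds exact precision through the solve. The intermediate values are printed rounded to 4 significant figures when written out — every reported figure takes exactly one rounding. All derived quantities (net glass mass, six oxide percentages, the yield, LOI, the totals) are carried from the batch weights at 268.4 kg of glass in full precision, as given in the problem or the answer.
Material-by-material LOI:
  Magnesium carbonate: 20.69 × 0.5262 = 10.89 kg
  ZrSiO4: 4.741 × 0.001000 = 0.004741 kg
  TiO2: 48.37 × 0.01000 = 0.4837 kg
  Zinc oxide: 16.11 × 0.002000 = 0.03222 kg
  Mg3Si4O10(OH)2: 173.2 × 0.04910 = 8.504 kg
  Orthoboric acid: 44.71 × 0.4359 = 19.49 kg
Total LOI = 39.40 kg
Glass = batch − LOI = 307.8 − 39.40 = 268.4 kg

LOI loss = 39.40 kg; glass = 268.4 kg; yield = 87.20%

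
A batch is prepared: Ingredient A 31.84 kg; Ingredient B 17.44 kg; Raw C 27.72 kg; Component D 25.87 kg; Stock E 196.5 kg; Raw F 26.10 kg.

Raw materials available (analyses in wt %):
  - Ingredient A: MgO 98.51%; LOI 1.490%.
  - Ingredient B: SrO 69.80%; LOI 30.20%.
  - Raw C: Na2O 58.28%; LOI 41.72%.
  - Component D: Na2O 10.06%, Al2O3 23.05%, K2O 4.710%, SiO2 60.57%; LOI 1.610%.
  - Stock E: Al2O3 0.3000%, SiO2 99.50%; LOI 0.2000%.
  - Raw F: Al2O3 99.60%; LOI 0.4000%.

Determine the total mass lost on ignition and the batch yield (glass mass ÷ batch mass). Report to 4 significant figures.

LOI loss = 18.22 kg; glass = 307.3 kg; yield = 94.40%

Each numeric step keeps exact precision through every step — the intermediate values appear (rounded to four significant digits) at each printed step — every reported figure includes exactly one rounding — the derived quantities, including the yield, glass mass, totals, the six compositions, ignition loss, are recomputed from the batch weights per 307.3 kg of glass in exact precision exactly as printed in either problem or answer.
LOI of each material in turn:
  Ingredient A: 31.84 × 0.01490 = 0.4744 kg
  Ingredient B: 17.44 × 0.3020 = 5.267 kg
  Raw C: 27.72 × 0.4172 = 11.56 kg
  Component D: 25.87 × 0.01610 = 0.4165 kg
  Stock E: 196.5 × 0.002000 = 0.3930 kg
  Raw F: 26.10 × 0.004000 = 0.1044 kg
Total LOI = 18.22 kg
Glass = batch − LOI = 325.5 − 18.22 = 307.3 kg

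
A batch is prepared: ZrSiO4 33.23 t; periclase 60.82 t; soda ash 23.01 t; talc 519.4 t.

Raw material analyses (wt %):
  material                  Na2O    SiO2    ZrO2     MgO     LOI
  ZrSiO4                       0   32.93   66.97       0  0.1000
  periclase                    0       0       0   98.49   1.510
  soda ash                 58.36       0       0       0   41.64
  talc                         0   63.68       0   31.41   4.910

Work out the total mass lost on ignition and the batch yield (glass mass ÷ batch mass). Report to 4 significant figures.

Full float precision is maintained at each step — working values are shown, rounded to 4 significant digits, as written — exactly one rounding lands on every reported value; the derived quantities, which include the totals, LOI, the four compositions, the yield, net glass mass, are recomputed in full float precision, as quoted within problem or answer, from the weighed amounts at 600.4 t of glass.
Ignition loss by material:
  ZrSiO4: 33.23 × 0.001000 = 0.03323 t
  periclase: 60.82 × 0.01510 = 0.9184 t
  soda ash: 23.01 × 0.4164 = 9.581 t
  talc: 519.4 × 0.04910 = 25.50 t
Total LOI = 36.04 t
Glass = batch − LOI = 636.5 − 36.04 = 600.4 t

LOI loss = 36.04 t; glass = 600.4 t; yield = 94.34%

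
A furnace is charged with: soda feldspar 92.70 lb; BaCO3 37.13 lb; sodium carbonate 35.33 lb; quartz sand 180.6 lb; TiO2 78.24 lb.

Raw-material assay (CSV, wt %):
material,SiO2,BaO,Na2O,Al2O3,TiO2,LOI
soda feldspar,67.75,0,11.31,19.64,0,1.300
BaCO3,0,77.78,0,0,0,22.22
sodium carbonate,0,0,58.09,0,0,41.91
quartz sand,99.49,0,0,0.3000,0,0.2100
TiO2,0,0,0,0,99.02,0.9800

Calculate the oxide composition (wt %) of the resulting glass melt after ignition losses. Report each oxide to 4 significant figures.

Intermediates are rounded to four significant digits when displayed. The whole derivation carries full precision all the way through. Every reported figure receives exactly one rounding — the derived quantities, which include glass mass, the yield, ignition loss, five oxide percentages, the totals, are carried at exact precision, as they appear in the question or the answer, from the weighed amounts at 398.6 lb of glass.
Delivered oxide masses:
  SiO2: 92.70·0.6775 + 180.6·0.9949 = 242.5 lb
  BaO: 37.13·0.7778 = 28.88 lb
  Na2O: 92.70·0.1131 + 35.33·0.5809 = 31.01 lb
  Al2O3: 92.70·0.1964 + 180.6·0.003000 = 18.75 lb
  TiO2: 78.24·0.9902 = 77.47 lb
LOI: 92.70·0.01300 + 37.13·0.2222 + 35.33·0.4191 + 180.6·0.002100 + 78.24·0.009800 = 25.41 lb
batch − LOI leaves glass = 424.0 − 25.41 = 398.6 lb (matching Σ of the oxides)
percent share: oxide ÷ glass, ×100

Glass mass = 398.6 lb (batch 424.0 − LOI 25.41).
Composition: SiO2 60.83%, BaO 7.245%, Na2O 7.779%, Al2O3 4.704%, TiO2 19.44%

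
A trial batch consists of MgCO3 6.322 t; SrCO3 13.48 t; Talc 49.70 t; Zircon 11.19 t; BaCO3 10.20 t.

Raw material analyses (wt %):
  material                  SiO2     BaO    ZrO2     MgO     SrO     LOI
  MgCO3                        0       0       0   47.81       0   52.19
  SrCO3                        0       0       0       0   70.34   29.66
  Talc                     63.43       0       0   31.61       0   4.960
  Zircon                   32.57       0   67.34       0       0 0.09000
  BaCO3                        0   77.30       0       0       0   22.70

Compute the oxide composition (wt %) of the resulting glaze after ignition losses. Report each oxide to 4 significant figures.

Every computation runs at exact precision end to end — values along the way are shown rounded to four significant figures between the steps — each reported number undergoes a single rounding — the derived quantities, including yield, totals, net glass mass, the five compositions, LOI, are carried starting from the weights on 78.80 t of glass at exact precision as set out in either problem or answer.
Oxide masses out of the charge:
  SiO2: 49.70·0.6343 + 11.19·0.3257 = 35.17 t
  BaO: 10.20·0.7730 = 7.885 t
  ZrO2: 11.19·0.6734 = 7.535 t
  MgO: 6.322·0.4781 + 49.70·0.3161 = 18.73 t
  SrO: 13.48·0.7034 = 9.482 t
LOI: 6.322·0.5219 + 13.48·0.2966 + 49.70·0.04960 + 11.19·9.000e-04 + 10.20·0.2270 = 12.09 t
batch − LOI leaves glass = 90.89 − 12.09 = 78.80 t (consistent with Σ oxide mass)
wt % = 100 × oxide mass / glass mass

Glass mass = 78.80 t (batch 90.89 − LOI 12.09).
Composition: SiO2 44.63%, BaO 10.01%, ZrO2 9.562%, MgO 23.77%, SrO 12.03%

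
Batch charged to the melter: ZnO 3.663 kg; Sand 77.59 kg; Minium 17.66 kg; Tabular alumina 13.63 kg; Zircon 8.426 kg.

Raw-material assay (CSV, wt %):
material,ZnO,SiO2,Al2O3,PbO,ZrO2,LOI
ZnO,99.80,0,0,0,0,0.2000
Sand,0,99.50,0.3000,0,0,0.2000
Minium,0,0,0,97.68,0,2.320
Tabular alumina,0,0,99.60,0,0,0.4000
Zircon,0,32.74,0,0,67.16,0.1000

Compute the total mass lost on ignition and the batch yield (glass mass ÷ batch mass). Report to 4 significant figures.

LOI loss = 0.6352 kg; glass = 120.3 kg; yield = 99.47%

The intermediate values appear rounded to 4 significant figures when written out — full float precision is kept at each step — a single rounding produces each reported number. Derived quantities, including five oxide percentages, the yield, LOI, net glass mass, totals, are re-derived using the weight values at 120.3 kg of glass at exact precision as set out in either problem or answer.
LOI of each material in turn:
  ZnO: 3.663 × 0.002000 = 0.007326 kg
  Sand: 77.59 × 0.002000 = 0.1552 kg
  Minium: 17.66 × 0.02320 = 0.4097 kg
  Tabular alumina: 13.63 × 0.004000 = 0.05452 kg
  Zircon: 8.426 × 0.001000 = 0.008426 kg
Total LOI = 0.6352 kg
Glass = batch − LOI = 121.0 − 0.6352 = 120.3 kg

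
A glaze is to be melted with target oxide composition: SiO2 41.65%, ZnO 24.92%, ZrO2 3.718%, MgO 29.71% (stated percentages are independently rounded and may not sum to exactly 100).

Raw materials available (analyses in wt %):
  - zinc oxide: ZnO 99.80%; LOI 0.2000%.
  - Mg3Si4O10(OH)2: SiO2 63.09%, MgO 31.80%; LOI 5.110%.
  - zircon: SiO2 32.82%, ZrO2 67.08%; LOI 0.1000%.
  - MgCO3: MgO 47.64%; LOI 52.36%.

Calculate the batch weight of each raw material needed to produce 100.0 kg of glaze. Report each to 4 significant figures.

In-progress results appear rounded off to 4 significant figures between the steps. The working math holds full float precision at every stage. Every reported number receives exactly one rounding. All derived quantities (yield, glass mass, ignition loss, four oxide percentages, totals) are re-derived in full float precision using the weight values per 100.0 kg of glass, exactly as printed in problem or answer.
Oxide-by-oxide targets in 100.0 kg glaze:
  SiO2: 41.65% × 100.0 = 41.65 kg
  ZnO: 24.92% × 100.0 = 24.92 kg
  ZrO2: 3.718% × 100.0 = 3.718 kg
  MgO: 29.71% × 100.0 = 29.71 kg
Checking each oxide sum on the weights just shown, relative to the basis at hand (summed amounts equal target values modulo rounding of the values):
  SiO2: 63.13·0.6309 + 5.543·0.3282 = 41.65 kg (target 41.65 kg)
  ZnO: 24.97·0.9980 = 24.92 kg (target 24.92 kg)
  ZrO2: 5.543·0.6708 = 3.718 kg (target 3.718 kg)
  MgO: 63.13·0.3180 + 20.22·0.4764 = 29.71 kg (target 29.71 kg)
Mass balance on the glass: Σ batch − LOI loss = 99.99 kg (the Σ of target masses is 100.0 kg; versus the stated basis of 100.0 kg — differing by rounding only).
Adding the batch up: Σ batch = 113.9 kg; the LOI term Σ batch·LOI equals 13.87 kg; glass ÷ batch gives a yield of 87.82%.

Batch per 100.0 kg glaze:
  zinc oxide: 24.97 kg
  Mg3Si4O10(OH)2: 63.13 kg
  zircon: 5.543 kg
  MgCO3: 20.22 kg
Total batch = 113.9 kg; LOI loss = 13.87 kg; yield = 87.82%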